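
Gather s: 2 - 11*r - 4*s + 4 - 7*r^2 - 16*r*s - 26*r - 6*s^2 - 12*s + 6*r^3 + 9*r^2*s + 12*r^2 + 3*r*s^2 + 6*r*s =6*r^3 + 5*r^2 - 37*r + s^2*(3*r - 6) + s*(9*r^2 - 10*r - 16) + 6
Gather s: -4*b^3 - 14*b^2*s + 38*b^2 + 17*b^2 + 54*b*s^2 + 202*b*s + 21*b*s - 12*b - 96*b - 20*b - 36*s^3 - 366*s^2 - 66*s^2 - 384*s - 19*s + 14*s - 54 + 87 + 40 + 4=-4*b^3 + 55*b^2 - 128*b - 36*s^3 + s^2*(54*b - 432) + s*(-14*b^2 + 223*b - 389) + 77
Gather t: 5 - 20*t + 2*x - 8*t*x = t*(-8*x - 20) + 2*x + 5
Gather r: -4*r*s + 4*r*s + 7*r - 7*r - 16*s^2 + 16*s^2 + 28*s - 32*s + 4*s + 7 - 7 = 0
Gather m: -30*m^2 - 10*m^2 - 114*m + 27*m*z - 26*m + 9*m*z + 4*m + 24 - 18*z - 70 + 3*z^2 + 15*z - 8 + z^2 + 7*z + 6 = -40*m^2 + m*(36*z - 136) + 4*z^2 + 4*z - 48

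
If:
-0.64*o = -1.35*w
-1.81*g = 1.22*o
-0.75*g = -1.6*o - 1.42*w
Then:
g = 0.00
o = 0.00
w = 0.00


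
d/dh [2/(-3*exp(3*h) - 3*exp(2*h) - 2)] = (18*exp(h) + 12)*exp(2*h)/(3*exp(3*h) + 3*exp(2*h) + 2)^2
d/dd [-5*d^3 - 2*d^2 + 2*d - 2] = -15*d^2 - 4*d + 2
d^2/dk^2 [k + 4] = 0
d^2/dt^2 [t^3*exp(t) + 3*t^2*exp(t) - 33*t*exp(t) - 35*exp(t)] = (t^3 + 9*t^2 - 15*t - 95)*exp(t)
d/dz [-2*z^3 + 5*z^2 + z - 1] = -6*z^2 + 10*z + 1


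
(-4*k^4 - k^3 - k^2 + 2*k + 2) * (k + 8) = -4*k^5 - 33*k^4 - 9*k^3 - 6*k^2 + 18*k + 16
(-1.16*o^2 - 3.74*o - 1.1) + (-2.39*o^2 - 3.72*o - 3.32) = -3.55*o^2 - 7.46*o - 4.42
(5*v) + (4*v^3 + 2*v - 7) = 4*v^3 + 7*v - 7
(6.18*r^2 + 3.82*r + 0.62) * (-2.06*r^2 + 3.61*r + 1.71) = -12.7308*r^4 + 14.4406*r^3 + 23.0808*r^2 + 8.7704*r + 1.0602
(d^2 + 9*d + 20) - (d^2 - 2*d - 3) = 11*d + 23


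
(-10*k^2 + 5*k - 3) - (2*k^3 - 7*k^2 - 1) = -2*k^3 - 3*k^2 + 5*k - 2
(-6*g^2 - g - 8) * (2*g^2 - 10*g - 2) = -12*g^4 + 58*g^3 + 6*g^2 + 82*g + 16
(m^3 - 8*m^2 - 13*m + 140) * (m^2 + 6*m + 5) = m^5 - 2*m^4 - 56*m^3 + 22*m^2 + 775*m + 700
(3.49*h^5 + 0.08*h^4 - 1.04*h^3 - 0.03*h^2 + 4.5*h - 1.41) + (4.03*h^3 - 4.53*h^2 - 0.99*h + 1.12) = 3.49*h^5 + 0.08*h^4 + 2.99*h^3 - 4.56*h^2 + 3.51*h - 0.29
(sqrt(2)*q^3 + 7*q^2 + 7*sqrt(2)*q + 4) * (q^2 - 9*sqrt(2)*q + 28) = sqrt(2)*q^5 - 11*q^4 - 28*sqrt(2)*q^3 + 74*q^2 + 160*sqrt(2)*q + 112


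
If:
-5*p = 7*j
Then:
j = -5*p/7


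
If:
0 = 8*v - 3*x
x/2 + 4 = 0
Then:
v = -3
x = -8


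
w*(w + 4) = w^2 + 4*w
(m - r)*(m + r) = m^2 - r^2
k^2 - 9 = (k - 3)*(k + 3)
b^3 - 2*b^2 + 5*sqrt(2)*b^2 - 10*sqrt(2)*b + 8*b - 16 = (b - 2)*(b + sqrt(2))*(b + 4*sqrt(2))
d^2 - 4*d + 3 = (d - 3)*(d - 1)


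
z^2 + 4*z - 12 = (z - 2)*(z + 6)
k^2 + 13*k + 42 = (k + 6)*(k + 7)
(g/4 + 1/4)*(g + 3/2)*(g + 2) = g^3/4 + 9*g^2/8 + 13*g/8 + 3/4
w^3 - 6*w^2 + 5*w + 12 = (w - 4)*(w - 3)*(w + 1)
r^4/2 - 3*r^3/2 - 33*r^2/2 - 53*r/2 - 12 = (r/2 + 1/2)*(r - 8)*(r + 1)*(r + 3)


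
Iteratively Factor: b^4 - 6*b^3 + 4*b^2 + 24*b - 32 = (b - 4)*(b^3 - 2*b^2 - 4*b + 8) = (b - 4)*(b - 2)*(b^2 - 4) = (b - 4)*(b - 2)*(b + 2)*(b - 2)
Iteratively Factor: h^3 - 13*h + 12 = (h + 4)*(h^2 - 4*h + 3) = (h - 1)*(h + 4)*(h - 3)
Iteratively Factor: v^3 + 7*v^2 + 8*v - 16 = (v + 4)*(v^2 + 3*v - 4) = (v + 4)^2*(v - 1)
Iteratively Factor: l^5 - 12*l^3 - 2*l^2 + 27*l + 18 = (l + 1)*(l^4 - l^3 - 11*l^2 + 9*l + 18) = (l + 1)^2*(l^3 - 2*l^2 - 9*l + 18) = (l + 1)^2*(l + 3)*(l^2 - 5*l + 6) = (l - 3)*(l + 1)^2*(l + 3)*(l - 2)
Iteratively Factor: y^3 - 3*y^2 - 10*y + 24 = (y - 4)*(y^2 + y - 6) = (y - 4)*(y - 2)*(y + 3)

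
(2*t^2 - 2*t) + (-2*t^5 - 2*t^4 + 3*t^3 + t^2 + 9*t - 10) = -2*t^5 - 2*t^4 + 3*t^3 + 3*t^2 + 7*t - 10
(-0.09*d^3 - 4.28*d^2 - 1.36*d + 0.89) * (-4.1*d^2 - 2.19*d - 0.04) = 0.369*d^5 + 17.7451*d^4 + 14.9528*d^3 - 0.499399999999999*d^2 - 1.8947*d - 0.0356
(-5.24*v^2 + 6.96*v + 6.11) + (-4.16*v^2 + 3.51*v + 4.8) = -9.4*v^2 + 10.47*v + 10.91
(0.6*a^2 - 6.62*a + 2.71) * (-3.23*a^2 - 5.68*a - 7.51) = -1.938*a^4 + 17.9746*a^3 + 24.3423*a^2 + 34.3234*a - 20.3521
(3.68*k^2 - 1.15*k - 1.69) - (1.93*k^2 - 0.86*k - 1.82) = 1.75*k^2 - 0.29*k + 0.13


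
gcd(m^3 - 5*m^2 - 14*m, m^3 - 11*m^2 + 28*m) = m^2 - 7*m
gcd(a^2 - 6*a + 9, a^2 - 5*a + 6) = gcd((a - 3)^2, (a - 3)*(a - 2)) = a - 3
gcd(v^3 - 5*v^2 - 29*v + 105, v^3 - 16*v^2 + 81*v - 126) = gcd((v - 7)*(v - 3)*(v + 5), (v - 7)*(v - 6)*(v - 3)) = v^2 - 10*v + 21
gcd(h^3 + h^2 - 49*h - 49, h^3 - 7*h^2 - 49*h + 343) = h^2 - 49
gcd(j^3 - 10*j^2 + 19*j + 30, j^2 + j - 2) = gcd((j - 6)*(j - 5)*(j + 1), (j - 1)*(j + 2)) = 1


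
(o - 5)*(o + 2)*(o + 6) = o^3 + 3*o^2 - 28*o - 60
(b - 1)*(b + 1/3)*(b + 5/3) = b^3 + b^2 - 13*b/9 - 5/9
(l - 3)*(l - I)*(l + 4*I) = l^3 - 3*l^2 + 3*I*l^2 + 4*l - 9*I*l - 12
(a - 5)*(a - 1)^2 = a^3 - 7*a^2 + 11*a - 5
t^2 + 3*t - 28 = (t - 4)*(t + 7)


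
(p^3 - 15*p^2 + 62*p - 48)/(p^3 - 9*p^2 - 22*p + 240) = (p - 1)/(p + 5)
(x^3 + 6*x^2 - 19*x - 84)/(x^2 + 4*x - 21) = (x^2 - x - 12)/(x - 3)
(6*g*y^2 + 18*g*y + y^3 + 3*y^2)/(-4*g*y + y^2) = (6*g*y + 18*g + y^2 + 3*y)/(-4*g + y)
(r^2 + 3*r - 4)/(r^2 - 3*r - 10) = (-r^2 - 3*r + 4)/(-r^2 + 3*r + 10)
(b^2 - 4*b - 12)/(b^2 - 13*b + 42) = (b + 2)/(b - 7)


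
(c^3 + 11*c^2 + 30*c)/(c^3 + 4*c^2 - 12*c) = (c + 5)/(c - 2)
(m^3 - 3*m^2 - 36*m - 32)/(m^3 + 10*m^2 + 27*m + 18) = (m^2 - 4*m - 32)/(m^2 + 9*m + 18)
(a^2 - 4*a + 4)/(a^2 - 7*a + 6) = (a^2 - 4*a + 4)/(a^2 - 7*a + 6)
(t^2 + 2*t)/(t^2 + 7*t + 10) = t/(t + 5)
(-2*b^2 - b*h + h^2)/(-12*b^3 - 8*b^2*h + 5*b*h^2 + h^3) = 1/(6*b + h)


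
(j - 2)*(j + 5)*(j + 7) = j^3 + 10*j^2 + 11*j - 70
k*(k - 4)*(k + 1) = k^3 - 3*k^2 - 4*k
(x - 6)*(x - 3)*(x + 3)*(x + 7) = x^4 + x^3 - 51*x^2 - 9*x + 378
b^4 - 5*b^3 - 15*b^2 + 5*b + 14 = (b - 7)*(b - 1)*(b + 1)*(b + 2)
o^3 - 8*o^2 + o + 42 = (o - 7)*(o - 3)*(o + 2)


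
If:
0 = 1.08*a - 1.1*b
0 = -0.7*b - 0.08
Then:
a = -0.12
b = -0.11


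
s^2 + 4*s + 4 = (s + 2)^2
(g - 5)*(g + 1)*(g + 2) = g^3 - 2*g^2 - 13*g - 10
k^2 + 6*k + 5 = (k + 1)*(k + 5)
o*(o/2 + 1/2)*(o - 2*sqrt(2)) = o^3/2 - sqrt(2)*o^2 + o^2/2 - sqrt(2)*o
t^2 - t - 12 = (t - 4)*(t + 3)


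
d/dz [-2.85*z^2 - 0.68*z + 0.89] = -5.7*z - 0.68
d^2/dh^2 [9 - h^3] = -6*h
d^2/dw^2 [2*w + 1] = 0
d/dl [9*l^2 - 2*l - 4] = 18*l - 2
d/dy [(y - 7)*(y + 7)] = 2*y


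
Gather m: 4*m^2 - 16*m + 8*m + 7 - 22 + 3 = 4*m^2 - 8*m - 12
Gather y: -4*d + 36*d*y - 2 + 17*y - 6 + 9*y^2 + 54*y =-4*d + 9*y^2 + y*(36*d + 71) - 8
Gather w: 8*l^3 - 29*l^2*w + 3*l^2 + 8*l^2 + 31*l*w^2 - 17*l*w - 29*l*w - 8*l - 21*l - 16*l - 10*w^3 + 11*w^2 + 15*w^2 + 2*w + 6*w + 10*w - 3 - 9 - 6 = 8*l^3 + 11*l^2 - 45*l - 10*w^3 + w^2*(31*l + 26) + w*(-29*l^2 - 46*l + 18) - 18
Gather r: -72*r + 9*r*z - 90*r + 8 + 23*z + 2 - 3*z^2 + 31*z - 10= r*(9*z - 162) - 3*z^2 + 54*z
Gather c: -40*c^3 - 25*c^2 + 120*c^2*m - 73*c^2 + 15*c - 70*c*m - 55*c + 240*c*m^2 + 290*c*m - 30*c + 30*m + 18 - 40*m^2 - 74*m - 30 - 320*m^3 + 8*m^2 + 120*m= -40*c^3 + c^2*(120*m - 98) + c*(240*m^2 + 220*m - 70) - 320*m^3 - 32*m^2 + 76*m - 12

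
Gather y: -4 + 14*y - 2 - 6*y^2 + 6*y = -6*y^2 + 20*y - 6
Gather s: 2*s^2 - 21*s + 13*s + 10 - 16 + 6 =2*s^2 - 8*s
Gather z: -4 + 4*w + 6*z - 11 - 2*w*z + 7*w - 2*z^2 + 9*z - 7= 11*w - 2*z^2 + z*(15 - 2*w) - 22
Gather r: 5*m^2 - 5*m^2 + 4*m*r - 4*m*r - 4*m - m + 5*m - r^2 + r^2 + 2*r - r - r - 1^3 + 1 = 0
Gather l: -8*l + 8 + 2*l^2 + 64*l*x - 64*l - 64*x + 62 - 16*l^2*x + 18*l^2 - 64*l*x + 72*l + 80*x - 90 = l^2*(20 - 16*x) + 16*x - 20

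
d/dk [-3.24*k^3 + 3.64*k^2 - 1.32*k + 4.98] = -9.72*k^2 + 7.28*k - 1.32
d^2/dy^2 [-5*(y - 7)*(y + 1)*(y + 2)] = 40 - 30*y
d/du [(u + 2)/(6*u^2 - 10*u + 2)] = (-3*u^2 - 12*u + 11)/(2*(9*u^4 - 30*u^3 + 31*u^2 - 10*u + 1))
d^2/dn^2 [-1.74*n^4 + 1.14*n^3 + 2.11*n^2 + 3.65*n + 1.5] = -20.88*n^2 + 6.84*n + 4.22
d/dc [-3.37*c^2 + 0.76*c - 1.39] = 0.76 - 6.74*c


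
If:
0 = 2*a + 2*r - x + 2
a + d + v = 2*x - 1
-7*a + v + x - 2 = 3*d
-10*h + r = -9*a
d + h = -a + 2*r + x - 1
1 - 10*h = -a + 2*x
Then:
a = -119/516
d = 821/1032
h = -73/344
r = -2/43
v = 1369/1032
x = 373/258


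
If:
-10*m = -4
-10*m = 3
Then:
No Solution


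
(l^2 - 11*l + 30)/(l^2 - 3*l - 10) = (l - 6)/(l + 2)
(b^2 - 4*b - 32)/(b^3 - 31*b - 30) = (-b^2 + 4*b + 32)/(-b^3 + 31*b + 30)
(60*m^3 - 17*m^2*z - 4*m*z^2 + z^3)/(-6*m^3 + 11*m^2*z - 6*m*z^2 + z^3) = (-20*m^2 - m*z + z^2)/(2*m^2 - 3*m*z + z^2)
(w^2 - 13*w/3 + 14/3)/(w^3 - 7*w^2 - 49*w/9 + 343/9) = 3*(w - 2)/(3*w^2 - 14*w - 49)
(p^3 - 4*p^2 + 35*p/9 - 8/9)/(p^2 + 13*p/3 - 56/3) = (3*p^2 - 4*p + 1)/(3*(p + 7))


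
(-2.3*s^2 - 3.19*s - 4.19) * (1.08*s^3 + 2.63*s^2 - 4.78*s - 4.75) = -2.484*s^5 - 9.4942*s^4 - 1.9209*s^3 + 15.1535*s^2 + 35.1807*s + 19.9025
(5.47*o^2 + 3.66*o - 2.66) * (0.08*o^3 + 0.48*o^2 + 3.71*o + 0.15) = 0.4376*o^5 + 2.9184*o^4 + 21.8377*o^3 + 13.1223*o^2 - 9.3196*o - 0.399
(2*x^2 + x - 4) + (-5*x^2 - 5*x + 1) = -3*x^2 - 4*x - 3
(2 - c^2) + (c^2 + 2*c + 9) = 2*c + 11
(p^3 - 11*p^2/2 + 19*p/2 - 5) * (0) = 0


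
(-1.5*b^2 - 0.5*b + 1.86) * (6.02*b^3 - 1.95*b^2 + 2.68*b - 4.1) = -9.03*b^5 - 0.085*b^4 + 8.1522*b^3 + 1.183*b^2 + 7.0348*b - 7.626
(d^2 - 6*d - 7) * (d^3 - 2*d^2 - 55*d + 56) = d^5 - 8*d^4 - 50*d^3 + 400*d^2 + 49*d - 392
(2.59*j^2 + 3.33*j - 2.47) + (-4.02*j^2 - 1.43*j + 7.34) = -1.43*j^2 + 1.9*j + 4.87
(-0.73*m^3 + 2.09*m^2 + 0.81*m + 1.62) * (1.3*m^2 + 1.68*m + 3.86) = -0.949*m^5 + 1.4906*m^4 + 1.7464*m^3 + 11.5342*m^2 + 5.8482*m + 6.2532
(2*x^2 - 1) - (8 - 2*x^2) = 4*x^2 - 9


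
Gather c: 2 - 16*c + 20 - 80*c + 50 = 72 - 96*c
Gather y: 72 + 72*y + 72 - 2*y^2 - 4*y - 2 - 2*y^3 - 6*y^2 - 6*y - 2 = -2*y^3 - 8*y^2 + 62*y + 140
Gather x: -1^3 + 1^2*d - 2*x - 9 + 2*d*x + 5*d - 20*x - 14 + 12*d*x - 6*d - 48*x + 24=x*(14*d - 70)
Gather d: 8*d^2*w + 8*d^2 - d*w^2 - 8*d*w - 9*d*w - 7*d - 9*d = d^2*(8*w + 8) + d*(-w^2 - 17*w - 16)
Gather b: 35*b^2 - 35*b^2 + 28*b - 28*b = 0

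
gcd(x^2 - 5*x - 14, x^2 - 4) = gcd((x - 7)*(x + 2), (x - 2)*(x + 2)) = x + 2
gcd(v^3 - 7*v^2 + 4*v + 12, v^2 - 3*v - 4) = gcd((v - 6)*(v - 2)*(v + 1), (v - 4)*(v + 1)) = v + 1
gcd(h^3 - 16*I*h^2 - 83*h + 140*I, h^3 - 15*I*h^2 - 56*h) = h - 7*I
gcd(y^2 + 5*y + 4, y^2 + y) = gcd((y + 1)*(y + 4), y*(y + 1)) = y + 1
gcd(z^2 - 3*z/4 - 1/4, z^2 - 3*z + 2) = z - 1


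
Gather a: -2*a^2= -2*a^2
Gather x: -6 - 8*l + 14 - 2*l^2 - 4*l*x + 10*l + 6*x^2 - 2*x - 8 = -2*l^2 + 2*l + 6*x^2 + x*(-4*l - 2)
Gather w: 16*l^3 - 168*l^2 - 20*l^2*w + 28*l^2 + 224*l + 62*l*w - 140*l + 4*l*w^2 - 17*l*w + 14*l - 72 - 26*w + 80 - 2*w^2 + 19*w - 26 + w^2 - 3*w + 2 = 16*l^3 - 140*l^2 + 98*l + w^2*(4*l - 1) + w*(-20*l^2 + 45*l - 10) - 16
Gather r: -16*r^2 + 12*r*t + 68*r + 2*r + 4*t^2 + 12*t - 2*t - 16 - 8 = -16*r^2 + r*(12*t + 70) + 4*t^2 + 10*t - 24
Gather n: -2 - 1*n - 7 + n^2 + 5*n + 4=n^2 + 4*n - 5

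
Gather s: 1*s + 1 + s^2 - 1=s^2 + s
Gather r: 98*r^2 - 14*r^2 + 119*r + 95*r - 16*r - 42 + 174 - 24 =84*r^2 + 198*r + 108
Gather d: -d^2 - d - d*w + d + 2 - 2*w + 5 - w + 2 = -d^2 - d*w - 3*w + 9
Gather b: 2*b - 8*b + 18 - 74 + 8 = -6*b - 48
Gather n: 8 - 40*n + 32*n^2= 32*n^2 - 40*n + 8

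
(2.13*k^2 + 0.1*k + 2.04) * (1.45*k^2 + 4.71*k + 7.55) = 3.0885*k^4 + 10.1773*k^3 + 19.5105*k^2 + 10.3634*k + 15.402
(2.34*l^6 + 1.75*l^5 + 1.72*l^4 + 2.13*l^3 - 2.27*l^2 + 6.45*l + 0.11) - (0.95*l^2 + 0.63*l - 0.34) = 2.34*l^6 + 1.75*l^5 + 1.72*l^4 + 2.13*l^3 - 3.22*l^2 + 5.82*l + 0.45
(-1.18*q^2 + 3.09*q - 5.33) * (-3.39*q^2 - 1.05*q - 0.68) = 4.0002*q^4 - 9.2361*q^3 + 15.6266*q^2 + 3.4953*q + 3.6244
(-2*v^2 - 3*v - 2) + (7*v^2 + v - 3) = 5*v^2 - 2*v - 5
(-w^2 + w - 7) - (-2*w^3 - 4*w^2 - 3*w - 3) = 2*w^3 + 3*w^2 + 4*w - 4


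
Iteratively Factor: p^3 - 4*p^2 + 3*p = (p - 3)*(p^2 - p) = (p - 3)*(p - 1)*(p)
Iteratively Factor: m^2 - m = (m - 1)*(m)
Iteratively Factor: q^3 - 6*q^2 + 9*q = (q)*(q^2 - 6*q + 9) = q*(q - 3)*(q - 3)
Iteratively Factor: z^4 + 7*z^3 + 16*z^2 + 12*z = (z + 2)*(z^3 + 5*z^2 + 6*z) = (z + 2)*(z + 3)*(z^2 + 2*z) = (z + 2)^2*(z + 3)*(z)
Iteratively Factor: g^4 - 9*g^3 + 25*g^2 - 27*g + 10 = (g - 2)*(g^3 - 7*g^2 + 11*g - 5) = (g - 2)*(g - 1)*(g^2 - 6*g + 5) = (g - 2)*(g - 1)^2*(g - 5)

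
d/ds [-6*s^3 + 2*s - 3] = 2 - 18*s^2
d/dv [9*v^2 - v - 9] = 18*v - 1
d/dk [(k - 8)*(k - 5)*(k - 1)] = 3*k^2 - 28*k + 53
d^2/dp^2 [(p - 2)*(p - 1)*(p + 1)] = 6*p - 4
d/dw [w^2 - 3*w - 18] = 2*w - 3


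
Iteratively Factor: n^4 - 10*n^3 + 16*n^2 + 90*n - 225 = (n - 3)*(n^3 - 7*n^2 - 5*n + 75) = (n - 5)*(n - 3)*(n^2 - 2*n - 15) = (n - 5)^2*(n - 3)*(n + 3)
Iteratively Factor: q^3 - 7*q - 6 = (q + 1)*(q^2 - q - 6) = (q + 1)*(q + 2)*(q - 3)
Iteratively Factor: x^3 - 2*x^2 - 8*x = (x + 2)*(x^2 - 4*x) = (x - 4)*(x + 2)*(x)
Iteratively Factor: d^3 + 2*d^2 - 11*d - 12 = (d + 1)*(d^2 + d - 12) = (d + 1)*(d + 4)*(d - 3)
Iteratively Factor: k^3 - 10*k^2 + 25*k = (k - 5)*(k^2 - 5*k) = k*(k - 5)*(k - 5)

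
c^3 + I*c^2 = c^2*(c + I)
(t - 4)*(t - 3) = t^2 - 7*t + 12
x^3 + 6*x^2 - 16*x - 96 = (x - 4)*(x + 4)*(x + 6)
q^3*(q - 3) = q^4 - 3*q^3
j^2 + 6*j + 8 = (j + 2)*(j + 4)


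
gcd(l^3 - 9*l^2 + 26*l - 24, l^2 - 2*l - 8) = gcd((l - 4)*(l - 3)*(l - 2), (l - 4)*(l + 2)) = l - 4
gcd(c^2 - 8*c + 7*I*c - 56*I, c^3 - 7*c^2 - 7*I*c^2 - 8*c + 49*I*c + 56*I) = c - 8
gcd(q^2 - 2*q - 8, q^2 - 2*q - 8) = q^2 - 2*q - 8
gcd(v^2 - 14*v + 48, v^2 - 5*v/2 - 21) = v - 6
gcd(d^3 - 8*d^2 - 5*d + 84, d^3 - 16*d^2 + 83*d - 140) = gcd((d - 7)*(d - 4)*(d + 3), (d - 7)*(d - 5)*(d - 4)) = d^2 - 11*d + 28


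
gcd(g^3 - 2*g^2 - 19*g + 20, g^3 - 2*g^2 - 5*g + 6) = g - 1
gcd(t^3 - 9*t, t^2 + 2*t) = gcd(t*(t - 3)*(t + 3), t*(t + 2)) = t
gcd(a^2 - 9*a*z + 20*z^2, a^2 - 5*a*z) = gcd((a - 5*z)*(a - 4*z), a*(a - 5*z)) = -a + 5*z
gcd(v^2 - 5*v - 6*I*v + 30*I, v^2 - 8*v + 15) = v - 5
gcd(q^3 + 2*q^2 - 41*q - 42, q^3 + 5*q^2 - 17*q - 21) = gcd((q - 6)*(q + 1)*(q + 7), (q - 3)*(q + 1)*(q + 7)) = q^2 + 8*q + 7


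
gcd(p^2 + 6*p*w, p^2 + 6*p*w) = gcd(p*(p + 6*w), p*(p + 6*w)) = p^2 + 6*p*w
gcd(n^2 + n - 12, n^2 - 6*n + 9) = n - 3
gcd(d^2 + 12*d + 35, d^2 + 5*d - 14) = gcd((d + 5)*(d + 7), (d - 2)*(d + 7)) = d + 7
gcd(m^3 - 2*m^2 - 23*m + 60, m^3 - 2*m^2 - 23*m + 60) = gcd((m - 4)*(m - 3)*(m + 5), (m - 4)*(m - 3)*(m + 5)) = m^3 - 2*m^2 - 23*m + 60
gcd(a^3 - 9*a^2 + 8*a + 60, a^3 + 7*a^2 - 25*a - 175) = a - 5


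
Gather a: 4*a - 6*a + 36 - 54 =-2*a - 18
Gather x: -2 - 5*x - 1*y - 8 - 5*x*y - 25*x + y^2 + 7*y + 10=x*(-5*y - 30) + y^2 + 6*y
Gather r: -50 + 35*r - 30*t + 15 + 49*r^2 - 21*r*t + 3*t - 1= 49*r^2 + r*(35 - 21*t) - 27*t - 36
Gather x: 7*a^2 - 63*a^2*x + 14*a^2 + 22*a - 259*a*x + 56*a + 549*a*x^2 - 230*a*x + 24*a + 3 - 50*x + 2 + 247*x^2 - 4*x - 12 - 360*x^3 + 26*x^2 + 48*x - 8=21*a^2 + 102*a - 360*x^3 + x^2*(549*a + 273) + x*(-63*a^2 - 489*a - 6) - 15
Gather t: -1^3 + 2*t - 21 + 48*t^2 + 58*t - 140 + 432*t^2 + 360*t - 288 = 480*t^2 + 420*t - 450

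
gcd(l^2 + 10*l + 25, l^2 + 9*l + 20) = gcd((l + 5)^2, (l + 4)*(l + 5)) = l + 5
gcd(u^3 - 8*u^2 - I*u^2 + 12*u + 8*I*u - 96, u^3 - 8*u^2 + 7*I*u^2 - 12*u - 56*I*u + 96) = u^2 + u*(-8 + 3*I) - 24*I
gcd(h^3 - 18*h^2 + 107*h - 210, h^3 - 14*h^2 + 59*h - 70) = h^2 - 12*h + 35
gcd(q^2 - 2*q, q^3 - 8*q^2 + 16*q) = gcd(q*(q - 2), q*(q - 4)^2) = q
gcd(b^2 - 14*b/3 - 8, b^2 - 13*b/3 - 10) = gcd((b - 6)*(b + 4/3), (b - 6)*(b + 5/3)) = b - 6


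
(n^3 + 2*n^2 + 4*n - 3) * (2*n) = 2*n^4 + 4*n^3 + 8*n^2 - 6*n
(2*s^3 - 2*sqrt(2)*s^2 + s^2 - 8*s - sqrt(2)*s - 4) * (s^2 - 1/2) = 2*s^5 - 2*sqrt(2)*s^4 + s^4 - 9*s^3 - sqrt(2)*s^3 - 9*s^2/2 + sqrt(2)*s^2 + sqrt(2)*s/2 + 4*s + 2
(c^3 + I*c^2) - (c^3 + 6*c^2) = -6*c^2 + I*c^2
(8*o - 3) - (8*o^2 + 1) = -8*o^2 + 8*o - 4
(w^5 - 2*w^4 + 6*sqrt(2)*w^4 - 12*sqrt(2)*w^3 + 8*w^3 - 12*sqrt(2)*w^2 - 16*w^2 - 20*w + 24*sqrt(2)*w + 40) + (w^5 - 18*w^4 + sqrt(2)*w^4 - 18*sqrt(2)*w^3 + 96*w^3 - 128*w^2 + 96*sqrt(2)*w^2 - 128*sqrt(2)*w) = 2*w^5 - 20*w^4 + 7*sqrt(2)*w^4 - 30*sqrt(2)*w^3 + 104*w^3 - 144*w^2 + 84*sqrt(2)*w^2 - 104*sqrt(2)*w - 20*w + 40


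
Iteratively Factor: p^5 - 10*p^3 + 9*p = (p)*(p^4 - 10*p^2 + 9) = p*(p + 1)*(p^3 - p^2 - 9*p + 9) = p*(p - 3)*(p + 1)*(p^2 + 2*p - 3) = p*(p - 3)*(p - 1)*(p + 1)*(p + 3)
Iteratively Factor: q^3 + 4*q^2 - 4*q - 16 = (q + 2)*(q^2 + 2*q - 8) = (q + 2)*(q + 4)*(q - 2)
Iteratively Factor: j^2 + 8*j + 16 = (j + 4)*(j + 4)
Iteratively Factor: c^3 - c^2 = (c)*(c^2 - c) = c^2*(c - 1)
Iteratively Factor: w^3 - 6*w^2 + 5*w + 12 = (w - 4)*(w^2 - 2*w - 3) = (w - 4)*(w + 1)*(w - 3)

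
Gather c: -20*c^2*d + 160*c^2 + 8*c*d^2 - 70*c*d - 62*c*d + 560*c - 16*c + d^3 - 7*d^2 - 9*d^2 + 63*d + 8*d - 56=c^2*(160 - 20*d) + c*(8*d^2 - 132*d + 544) + d^3 - 16*d^2 + 71*d - 56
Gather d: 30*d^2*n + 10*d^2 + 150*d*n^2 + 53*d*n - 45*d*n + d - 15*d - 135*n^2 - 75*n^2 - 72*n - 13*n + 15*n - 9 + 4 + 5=d^2*(30*n + 10) + d*(150*n^2 + 8*n - 14) - 210*n^2 - 70*n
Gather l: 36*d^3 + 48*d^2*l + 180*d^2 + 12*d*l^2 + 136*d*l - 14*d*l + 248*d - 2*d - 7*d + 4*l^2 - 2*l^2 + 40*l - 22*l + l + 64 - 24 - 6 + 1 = 36*d^3 + 180*d^2 + 239*d + l^2*(12*d + 2) + l*(48*d^2 + 122*d + 19) + 35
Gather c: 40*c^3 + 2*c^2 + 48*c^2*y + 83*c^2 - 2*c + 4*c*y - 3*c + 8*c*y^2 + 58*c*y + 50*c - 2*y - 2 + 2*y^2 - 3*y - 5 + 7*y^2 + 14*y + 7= 40*c^3 + c^2*(48*y + 85) + c*(8*y^2 + 62*y + 45) + 9*y^2 + 9*y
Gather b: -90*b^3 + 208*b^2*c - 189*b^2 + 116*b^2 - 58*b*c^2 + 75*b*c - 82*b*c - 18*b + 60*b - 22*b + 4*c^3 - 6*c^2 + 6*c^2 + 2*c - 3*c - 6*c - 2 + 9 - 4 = -90*b^3 + b^2*(208*c - 73) + b*(-58*c^2 - 7*c + 20) + 4*c^3 - 7*c + 3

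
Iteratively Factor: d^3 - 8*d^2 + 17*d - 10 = (d - 5)*(d^2 - 3*d + 2) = (d - 5)*(d - 2)*(d - 1)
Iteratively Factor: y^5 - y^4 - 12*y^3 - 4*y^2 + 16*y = (y + 2)*(y^4 - 3*y^3 - 6*y^2 + 8*y) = y*(y + 2)*(y^3 - 3*y^2 - 6*y + 8) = y*(y - 1)*(y + 2)*(y^2 - 2*y - 8) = y*(y - 1)*(y + 2)^2*(y - 4)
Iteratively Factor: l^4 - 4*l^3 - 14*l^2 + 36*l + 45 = (l - 5)*(l^3 + l^2 - 9*l - 9) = (l - 5)*(l - 3)*(l^2 + 4*l + 3) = (l - 5)*(l - 3)*(l + 1)*(l + 3)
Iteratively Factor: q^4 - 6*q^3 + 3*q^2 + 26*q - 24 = (q + 2)*(q^3 - 8*q^2 + 19*q - 12) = (q - 1)*(q + 2)*(q^2 - 7*q + 12) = (q - 4)*(q - 1)*(q + 2)*(q - 3)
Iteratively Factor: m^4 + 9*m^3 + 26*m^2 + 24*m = (m + 3)*(m^3 + 6*m^2 + 8*m) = (m + 3)*(m + 4)*(m^2 + 2*m) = (m + 2)*(m + 3)*(m + 4)*(m)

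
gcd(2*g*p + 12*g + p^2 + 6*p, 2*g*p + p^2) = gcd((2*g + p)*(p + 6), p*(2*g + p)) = 2*g + p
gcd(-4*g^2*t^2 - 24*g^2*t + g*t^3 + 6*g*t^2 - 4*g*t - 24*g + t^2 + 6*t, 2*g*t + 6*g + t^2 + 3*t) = 1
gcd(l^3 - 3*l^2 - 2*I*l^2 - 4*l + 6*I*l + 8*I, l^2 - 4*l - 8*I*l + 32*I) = l - 4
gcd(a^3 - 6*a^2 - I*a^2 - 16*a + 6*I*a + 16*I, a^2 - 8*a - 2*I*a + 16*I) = a - 8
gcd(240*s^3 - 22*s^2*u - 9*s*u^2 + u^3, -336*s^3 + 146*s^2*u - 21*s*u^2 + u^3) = 48*s^2 - 14*s*u + u^2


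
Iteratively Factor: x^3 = (x)*(x^2) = x^2*(x)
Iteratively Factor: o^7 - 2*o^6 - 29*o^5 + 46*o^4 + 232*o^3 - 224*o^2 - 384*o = (o - 2)*(o^6 - 29*o^4 - 12*o^3 + 208*o^2 + 192*o) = o*(o - 2)*(o^5 - 29*o^3 - 12*o^2 + 208*o + 192) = o*(o - 2)*(o + 4)*(o^4 - 4*o^3 - 13*o^2 + 40*o + 48) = o*(o - 2)*(o + 3)*(o + 4)*(o^3 - 7*o^2 + 8*o + 16) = o*(o - 4)*(o - 2)*(o + 3)*(o + 4)*(o^2 - 3*o - 4) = o*(o - 4)*(o - 2)*(o + 1)*(o + 3)*(o + 4)*(o - 4)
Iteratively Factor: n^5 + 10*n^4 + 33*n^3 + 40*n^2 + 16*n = (n + 1)*(n^4 + 9*n^3 + 24*n^2 + 16*n) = (n + 1)*(n + 4)*(n^3 + 5*n^2 + 4*n) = n*(n + 1)*(n + 4)*(n^2 + 5*n + 4) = n*(n + 1)^2*(n + 4)*(n + 4)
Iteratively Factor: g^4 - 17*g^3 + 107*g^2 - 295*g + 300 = (g - 5)*(g^3 - 12*g^2 + 47*g - 60) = (g - 5)*(g - 3)*(g^2 - 9*g + 20) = (g - 5)^2*(g - 3)*(g - 4)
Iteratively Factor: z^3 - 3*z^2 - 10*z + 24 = (z - 4)*(z^2 + z - 6) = (z - 4)*(z + 3)*(z - 2)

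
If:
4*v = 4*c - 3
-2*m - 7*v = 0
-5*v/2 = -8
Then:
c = 79/20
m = -56/5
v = 16/5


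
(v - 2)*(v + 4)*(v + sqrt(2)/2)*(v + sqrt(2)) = v^4 + 2*v^3 + 3*sqrt(2)*v^3/2 - 7*v^2 + 3*sqrt(2)*v^2 - 12*sqrt(2)*v + 2*v - 8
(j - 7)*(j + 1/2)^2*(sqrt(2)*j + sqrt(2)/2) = sqrt(2)*j^4 - 11*sqrt(2)*j^3/2 - 39*sqrt(2)*j^2/4 - 41*sqrt(2)*j/8 - 7*sqrt(2)/8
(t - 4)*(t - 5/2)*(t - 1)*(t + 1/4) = t^4 - 29*t^3/4 + 117*t^2/8 - 47*t/8 - 5/2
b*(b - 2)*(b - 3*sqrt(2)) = b^3 - 3*sqrt(2)*b^2 - 2*b^2 + 6*sqrt(2)*b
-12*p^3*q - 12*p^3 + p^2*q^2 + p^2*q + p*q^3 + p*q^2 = (-3*p + q)*(4*p + q)*(p*q + p)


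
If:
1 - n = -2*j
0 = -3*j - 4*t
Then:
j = -4*t/3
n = 1 - 8*t/3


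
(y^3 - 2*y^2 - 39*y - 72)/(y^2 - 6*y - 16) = (y^2 + 6*y + 9)/(y + 2)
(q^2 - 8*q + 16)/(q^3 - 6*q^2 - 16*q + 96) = (q - 4)/(q^2 - 2*q - 24)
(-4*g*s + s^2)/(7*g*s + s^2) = (-4*g + s)/(7*g + s)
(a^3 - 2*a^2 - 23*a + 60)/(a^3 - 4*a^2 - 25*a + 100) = (a - 3)/(a - 5)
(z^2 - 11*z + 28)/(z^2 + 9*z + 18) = (z^2 - 11*z + 28)/(z^2 + 9*z + 18)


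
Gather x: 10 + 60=70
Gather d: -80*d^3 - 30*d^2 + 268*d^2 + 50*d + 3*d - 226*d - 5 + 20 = -80*d^3 + 238*d^2 - 173*d + 15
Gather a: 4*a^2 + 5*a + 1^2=4*a^2 + 5*a + 1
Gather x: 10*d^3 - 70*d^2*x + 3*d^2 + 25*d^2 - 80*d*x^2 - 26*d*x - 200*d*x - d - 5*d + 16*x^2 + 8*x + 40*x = 10*d^3 + 28*d^2 - 6*d + x^2*(16 - 80*d) + x*(-70*d^2 - 226*d + 48)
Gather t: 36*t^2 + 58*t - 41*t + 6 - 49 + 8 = 36*t^2 + 17*t - 35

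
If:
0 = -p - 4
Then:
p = -4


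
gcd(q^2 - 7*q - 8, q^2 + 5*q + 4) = q + 1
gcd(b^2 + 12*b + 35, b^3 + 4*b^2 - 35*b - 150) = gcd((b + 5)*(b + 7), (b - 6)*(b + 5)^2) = b + 5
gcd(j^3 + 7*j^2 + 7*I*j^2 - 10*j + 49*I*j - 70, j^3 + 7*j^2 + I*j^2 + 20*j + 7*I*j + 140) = j^2 + j*(7 + 5*I) + 35*I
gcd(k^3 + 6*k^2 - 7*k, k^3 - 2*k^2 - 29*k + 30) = k - 1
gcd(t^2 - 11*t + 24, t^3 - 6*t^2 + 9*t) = t - 3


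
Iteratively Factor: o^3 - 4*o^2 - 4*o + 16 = (o - 4)*(o^2 - 4) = (o - 4)*(o - 2)*(o + 2)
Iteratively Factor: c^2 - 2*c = (c - 2)*(c)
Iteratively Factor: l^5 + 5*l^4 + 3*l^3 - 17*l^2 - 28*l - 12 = (l - 2)*(l^4 + 7*l^3 + 17*l^2 + 17*l + 6) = (l - 2)*(l + 1)*(l^3 + 6*l^2 + 11*l + 6) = (l - 2)*(l + 1)*(l + 2)*(l^2 + 4*l + 3) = (l - 2)*(l + 1)*(l + 2)*(l + 3)*(l + 1)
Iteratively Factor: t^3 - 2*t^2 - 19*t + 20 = (t - 5)*(t^2 + 3*t - 4) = (t - 5)*(t + 4)*(t - 1)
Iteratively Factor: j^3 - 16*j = (j + 4)*(j^2 - 4*j) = j*(j + 4)*(j - 4)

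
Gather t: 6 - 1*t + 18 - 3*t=24 - 4*t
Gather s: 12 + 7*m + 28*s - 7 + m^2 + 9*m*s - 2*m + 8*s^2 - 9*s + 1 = m^2 + 5*m + 8*s^2 + s*(9*m + 19) + 6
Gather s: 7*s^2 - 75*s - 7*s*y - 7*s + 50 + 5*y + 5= 7*s^2 + s*(-7*y - 82) + 5*y + 55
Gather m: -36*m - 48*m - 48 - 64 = -84*m - 112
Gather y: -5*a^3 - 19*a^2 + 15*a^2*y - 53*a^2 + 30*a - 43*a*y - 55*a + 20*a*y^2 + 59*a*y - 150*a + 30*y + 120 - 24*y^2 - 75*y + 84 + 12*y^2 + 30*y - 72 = -5*a^3 - 72*a^2 - 175*a + y^2*(20*a - 12) + y*(15*a^2 + 16*a - 15) + 132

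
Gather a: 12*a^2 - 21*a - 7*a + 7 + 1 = 12*a^2 - 28*a + 8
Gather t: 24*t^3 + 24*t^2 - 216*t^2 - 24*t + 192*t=24*t^3 - 192*t^2 + 168*t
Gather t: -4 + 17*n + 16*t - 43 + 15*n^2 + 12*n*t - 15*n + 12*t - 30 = 15*n^2 + 2*n + t*(12*n + 28) - 77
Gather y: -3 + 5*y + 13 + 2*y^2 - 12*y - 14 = 2*y^2 - 7*y - 4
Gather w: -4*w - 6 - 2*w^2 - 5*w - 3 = -2*w^2 - 9*w - 9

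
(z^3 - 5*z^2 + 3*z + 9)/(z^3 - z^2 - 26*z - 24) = (z^2 - 6*z + 9)/(z^2 - 2*z - 24)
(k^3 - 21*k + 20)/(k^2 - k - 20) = (-k^3 + 21*k - 20)/(-k^2 + k + 20)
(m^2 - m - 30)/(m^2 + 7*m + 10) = (m - 6)/(m + 2)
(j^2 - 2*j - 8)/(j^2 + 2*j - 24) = (j + 2)/(j + 6)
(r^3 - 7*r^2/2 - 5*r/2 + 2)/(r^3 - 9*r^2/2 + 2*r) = (r + 1)/r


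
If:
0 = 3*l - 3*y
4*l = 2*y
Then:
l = 0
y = 0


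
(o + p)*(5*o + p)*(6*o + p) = 30*o^3 + 41*o^2*p + 12*o*p^2 + p^3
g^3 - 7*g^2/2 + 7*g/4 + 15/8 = (g - 5/2)*(g - 3/2)*(g + 1/2)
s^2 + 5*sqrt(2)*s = s*(s + 5*sqrt(2))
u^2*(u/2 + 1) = u^3/2 + u^2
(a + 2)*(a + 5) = a^2 + 7*a + 10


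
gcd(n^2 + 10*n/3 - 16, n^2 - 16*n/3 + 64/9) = n - 8/3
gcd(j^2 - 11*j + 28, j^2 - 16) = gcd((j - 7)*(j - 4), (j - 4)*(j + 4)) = j - 4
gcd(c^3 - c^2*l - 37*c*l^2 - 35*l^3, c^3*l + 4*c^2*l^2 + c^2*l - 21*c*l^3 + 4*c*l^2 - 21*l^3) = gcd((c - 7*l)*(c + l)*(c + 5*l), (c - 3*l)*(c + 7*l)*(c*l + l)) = 1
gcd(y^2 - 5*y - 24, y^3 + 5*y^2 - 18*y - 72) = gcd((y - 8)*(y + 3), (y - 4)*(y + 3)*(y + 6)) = y + 3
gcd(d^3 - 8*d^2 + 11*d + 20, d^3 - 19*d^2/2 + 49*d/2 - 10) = d^2 - 9*d + 20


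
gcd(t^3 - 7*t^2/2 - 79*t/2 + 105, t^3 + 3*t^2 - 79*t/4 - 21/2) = t + 6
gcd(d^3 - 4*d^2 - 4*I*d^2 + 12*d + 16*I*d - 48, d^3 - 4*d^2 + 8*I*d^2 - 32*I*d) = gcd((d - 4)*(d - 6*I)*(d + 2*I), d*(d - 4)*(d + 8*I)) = d - 4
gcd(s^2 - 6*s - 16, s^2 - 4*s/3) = 1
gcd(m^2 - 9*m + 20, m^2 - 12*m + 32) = m - 4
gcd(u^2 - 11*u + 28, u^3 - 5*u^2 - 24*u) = 1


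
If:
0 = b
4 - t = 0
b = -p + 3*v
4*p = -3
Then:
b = 0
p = -3/4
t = 4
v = -1/4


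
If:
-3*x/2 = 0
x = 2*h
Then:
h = 0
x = 0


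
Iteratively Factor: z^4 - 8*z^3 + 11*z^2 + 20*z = (z - 5)*(z^3 - 3*z^2 - 4*z) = (z - 5)*(z + 1)*(z^2 - 4*z) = (z - 5)*(z - 4)*(z + 1)*(z)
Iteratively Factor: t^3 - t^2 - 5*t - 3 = (t - 3)*(t^2 + 2*t + 1) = (t - 3)*(t + 1)*(t + 1)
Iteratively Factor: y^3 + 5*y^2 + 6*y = (y + 3)*(y^2 + 2*y) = (y + 2)*(y + 3)*(y)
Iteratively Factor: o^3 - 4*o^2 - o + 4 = (o - 1)*(o^2 - 3*o - 4) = (o - 1)*(o + 1)*(o - 4)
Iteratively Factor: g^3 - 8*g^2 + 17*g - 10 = (g - 5)*(g^2 - 3*g + 2) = (g - 5)*(g - 2)*(g - 1)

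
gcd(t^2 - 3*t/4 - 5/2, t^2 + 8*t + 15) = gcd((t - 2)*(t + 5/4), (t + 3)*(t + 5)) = 1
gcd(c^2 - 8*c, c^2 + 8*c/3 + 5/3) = 1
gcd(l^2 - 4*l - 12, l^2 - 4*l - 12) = l^2 - 4*l - 12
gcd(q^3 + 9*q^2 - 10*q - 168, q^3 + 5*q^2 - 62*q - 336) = q^2 + 13*q + 42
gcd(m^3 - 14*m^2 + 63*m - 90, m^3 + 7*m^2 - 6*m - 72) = m - 3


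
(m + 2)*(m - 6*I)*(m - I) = m^3 + 2*m^2 - 7*I*m^2 - 6*m - 14*I*m - 12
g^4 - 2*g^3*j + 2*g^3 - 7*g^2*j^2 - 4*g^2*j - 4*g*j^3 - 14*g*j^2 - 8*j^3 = (g + 2)*(g - 4*j)*(g + j)^2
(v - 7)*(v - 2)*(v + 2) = v^3 - 7*v^2 - 4*v + 28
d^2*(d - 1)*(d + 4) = d^4 + 3*d^3 - 4*d^2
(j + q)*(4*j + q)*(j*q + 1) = 4*j^3*q + 5*j^2*q^2 + 4*j^2 + j*q^3 + 5*j*q + q^2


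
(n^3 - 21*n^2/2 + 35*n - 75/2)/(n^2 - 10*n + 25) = (2*n^2 - 11*n + 15)/(2*(n - 5))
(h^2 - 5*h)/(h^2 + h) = (h - 5)/(h + 1)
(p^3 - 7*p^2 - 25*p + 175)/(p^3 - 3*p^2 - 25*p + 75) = (p - 7)/(p - 3)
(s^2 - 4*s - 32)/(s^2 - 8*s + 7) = (s^2 - 4*s - 32)/(s^2 - 8*s + 7)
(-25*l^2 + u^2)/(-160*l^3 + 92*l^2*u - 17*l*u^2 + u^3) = (5*l + u)/(32*l^2 - 12*l*u + u^2)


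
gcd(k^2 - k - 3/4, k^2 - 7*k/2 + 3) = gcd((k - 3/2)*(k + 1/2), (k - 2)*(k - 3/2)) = k - 3/2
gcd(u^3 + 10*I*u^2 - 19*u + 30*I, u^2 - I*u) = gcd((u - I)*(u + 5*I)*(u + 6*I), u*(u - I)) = u - I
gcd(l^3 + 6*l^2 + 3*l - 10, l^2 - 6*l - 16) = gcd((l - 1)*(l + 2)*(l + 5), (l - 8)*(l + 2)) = l + 2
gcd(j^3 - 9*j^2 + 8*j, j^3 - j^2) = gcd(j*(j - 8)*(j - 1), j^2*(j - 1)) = j^2 - j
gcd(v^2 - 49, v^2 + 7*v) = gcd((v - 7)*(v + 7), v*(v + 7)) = v + 7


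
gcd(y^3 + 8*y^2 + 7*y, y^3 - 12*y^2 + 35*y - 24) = 1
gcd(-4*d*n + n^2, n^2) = n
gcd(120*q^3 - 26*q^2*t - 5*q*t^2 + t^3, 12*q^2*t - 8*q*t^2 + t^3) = 6*q - t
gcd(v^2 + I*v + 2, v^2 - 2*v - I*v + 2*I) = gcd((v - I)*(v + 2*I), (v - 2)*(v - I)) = v - I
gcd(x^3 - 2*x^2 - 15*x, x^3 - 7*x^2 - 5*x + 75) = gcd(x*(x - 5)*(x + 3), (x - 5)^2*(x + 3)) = x^2 - 2*x - 15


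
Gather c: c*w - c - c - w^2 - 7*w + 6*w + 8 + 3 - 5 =c*(w - 2) - w^2 - w + 6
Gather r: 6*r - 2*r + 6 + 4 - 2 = 4*r + 8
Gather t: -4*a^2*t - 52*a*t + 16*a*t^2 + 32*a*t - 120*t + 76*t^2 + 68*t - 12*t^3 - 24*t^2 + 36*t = -12*t^3 + t^2*(16*a + 52) + t*(-4*a^2 - 20*a - 16)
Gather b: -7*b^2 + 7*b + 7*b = -7*b^2 + 14*b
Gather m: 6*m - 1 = 6*m - 1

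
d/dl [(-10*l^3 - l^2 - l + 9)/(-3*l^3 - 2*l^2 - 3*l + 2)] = (17*l^4 + 54*l^3 + 22*l^2 + 32*l + 25)/(9*l^6 + 12*l^5 + 22*l^4 + l^2 - 12*l + 4)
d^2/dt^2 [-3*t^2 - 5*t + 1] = -6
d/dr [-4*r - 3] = -4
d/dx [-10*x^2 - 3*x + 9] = -20*x - 3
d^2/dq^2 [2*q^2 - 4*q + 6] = 4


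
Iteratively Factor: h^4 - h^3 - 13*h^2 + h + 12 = (h - 1)*(h^3 - 13*h - 12) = (h - 1)*(h + 1)*(h^2 - h - 12) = (h - 4)*(h - 1)*(h + 1)*(h + 3)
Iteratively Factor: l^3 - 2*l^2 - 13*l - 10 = (l + 1)*(l^2 - 3*l - 10) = (l - 5)*(l + 1)*(l + 2)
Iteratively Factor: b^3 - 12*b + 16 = (b - 2)*(b^2 + 2*b - 8) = (b - 2)^2*(b + 4)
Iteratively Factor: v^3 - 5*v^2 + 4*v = (v)*(v^2 - 5*v + 4) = v*(v - 1)*(v - 4)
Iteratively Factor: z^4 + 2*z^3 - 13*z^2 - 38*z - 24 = (z - 4)*(z^3 + 6*z^2 + 11*z + 6) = (z - 4)*(z + 3)*(z^2 + 3*z + 2) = (z - 4)*(z + 2)*(z + 3)*(z + 1)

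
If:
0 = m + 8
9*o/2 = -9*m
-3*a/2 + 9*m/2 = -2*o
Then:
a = -8/3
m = -8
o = 16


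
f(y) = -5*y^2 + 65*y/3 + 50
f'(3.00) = -8.33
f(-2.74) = -46.90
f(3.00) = 70.00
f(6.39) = -15.71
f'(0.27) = 18.97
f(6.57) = -23.47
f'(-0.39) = 25.57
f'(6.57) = -44.03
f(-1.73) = -2.45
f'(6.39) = -42.23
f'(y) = 65/3 - 10*y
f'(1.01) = 11.57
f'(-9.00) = 111.67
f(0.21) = 54.33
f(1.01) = 66.78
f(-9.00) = -550.00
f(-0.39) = 40.79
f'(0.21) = 19.57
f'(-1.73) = 38.97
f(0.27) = 55.49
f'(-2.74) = 49.07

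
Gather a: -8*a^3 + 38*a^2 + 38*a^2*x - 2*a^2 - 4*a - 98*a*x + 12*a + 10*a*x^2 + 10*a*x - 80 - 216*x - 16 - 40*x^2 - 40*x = -8*a^3 + a^2*(38*x + 36) + a*(10*x^2 - 88*x + 8) - 40*x^2 - 256*x - 96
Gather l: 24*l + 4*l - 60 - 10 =28*l - 70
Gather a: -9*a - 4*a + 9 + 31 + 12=52 - 13*a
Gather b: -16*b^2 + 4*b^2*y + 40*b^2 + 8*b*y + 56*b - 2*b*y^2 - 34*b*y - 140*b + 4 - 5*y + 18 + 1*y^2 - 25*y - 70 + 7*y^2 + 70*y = b^2*(4*y + 24) + b*(-2*y^2 - 26*y - 84) + 8*y^2 + 40*y - 48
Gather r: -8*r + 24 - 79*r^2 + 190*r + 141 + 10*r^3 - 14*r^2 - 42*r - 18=10*r^3 - 93*r^2 + 140*r + 147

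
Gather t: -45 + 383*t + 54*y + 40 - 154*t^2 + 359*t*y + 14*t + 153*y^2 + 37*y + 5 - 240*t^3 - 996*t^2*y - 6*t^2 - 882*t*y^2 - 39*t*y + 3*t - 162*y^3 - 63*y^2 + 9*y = -240*t^3 + t^2*(-996*y - 160) + t*(-882*y^2 + 320*y + 400) - 162*y^3 + 90*y^2 + 100*y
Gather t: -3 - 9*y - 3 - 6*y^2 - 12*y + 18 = -6*y^2 - 21*y + 12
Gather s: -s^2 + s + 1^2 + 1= -s^2 + s + 2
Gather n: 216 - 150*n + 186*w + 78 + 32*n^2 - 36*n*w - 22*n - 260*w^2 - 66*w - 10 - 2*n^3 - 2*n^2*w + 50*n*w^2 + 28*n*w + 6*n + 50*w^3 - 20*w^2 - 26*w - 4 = -2*n^3 + n^2*(32 - 2*w) + n*(50*w^2 - 8*w - 166) + 50*w^3 - 280*w^2 + 94*w + 280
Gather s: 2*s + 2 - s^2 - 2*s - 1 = 1 - s^2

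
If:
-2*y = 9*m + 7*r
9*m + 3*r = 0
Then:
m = y/6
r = -y/2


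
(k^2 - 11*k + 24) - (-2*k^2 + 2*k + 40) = 3*k^2 - 13*k - 16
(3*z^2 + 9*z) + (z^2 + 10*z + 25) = 4*z^2 + 19*z + 25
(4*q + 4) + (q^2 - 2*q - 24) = q^2 + 2*q - 20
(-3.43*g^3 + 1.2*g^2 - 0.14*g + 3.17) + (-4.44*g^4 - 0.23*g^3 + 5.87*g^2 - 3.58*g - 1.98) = -4.44*g^4 - 3.66*g^3 + 7.07*g^2 - 3.72*g + 1.19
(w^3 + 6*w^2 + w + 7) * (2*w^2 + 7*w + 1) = 2*w^5 + 19*w^4 + 45*w^3 + 27*w^2 + 50*w + 7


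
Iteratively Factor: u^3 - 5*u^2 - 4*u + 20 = (u - 5)*(u^2 - 4) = (u - 5)*(u + 2)*(u - 2)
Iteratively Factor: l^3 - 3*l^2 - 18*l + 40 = (l - 5)*(l^2 + 2*l - 8) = (l - 5)*(l - 2)*(l + 4)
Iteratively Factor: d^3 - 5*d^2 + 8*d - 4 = (d - 1)*(d^2 - 4*d + 4) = (d - 2)*(d - 1)*(d - 2)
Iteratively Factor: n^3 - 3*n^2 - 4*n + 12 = (n - 3)*(n^2 - 4) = (n - 3)*(n - 2)*(n + 2)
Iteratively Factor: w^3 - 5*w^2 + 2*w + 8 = (w - 4)*(w^2 - w - 2) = (w - 4)*(w + 1)*(w - 2)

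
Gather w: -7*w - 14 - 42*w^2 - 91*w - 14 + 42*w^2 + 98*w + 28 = 0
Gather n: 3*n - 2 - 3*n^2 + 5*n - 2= -3*n^2 + 8*n - 4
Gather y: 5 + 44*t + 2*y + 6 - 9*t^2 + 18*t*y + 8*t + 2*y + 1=-9*t^2 + 52*t + y*(18*t + 4) + 12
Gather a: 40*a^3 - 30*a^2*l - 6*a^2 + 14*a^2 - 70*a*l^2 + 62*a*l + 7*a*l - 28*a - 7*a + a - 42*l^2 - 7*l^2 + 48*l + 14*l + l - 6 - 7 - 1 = 40*a^3 + a^2*(8 - 30*l) + a*(-70*l^2 + 69*l - 34) - 49*l^2 + 63*l - 14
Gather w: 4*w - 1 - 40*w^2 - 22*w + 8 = -40*w^2 - 18*w + 7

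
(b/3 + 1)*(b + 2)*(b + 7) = b^3/3 + 4*b^2 + 41*b/3 + 14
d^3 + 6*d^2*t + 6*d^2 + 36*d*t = d*(d + 6)*(d + 6*t)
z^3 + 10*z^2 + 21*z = z*(z + 3)*(z + 7)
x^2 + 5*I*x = x*(x + 5*I)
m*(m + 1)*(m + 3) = m^3 + 4*m^2 + 3*m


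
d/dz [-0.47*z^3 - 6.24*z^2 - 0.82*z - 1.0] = -1.41*z^2 - 12.48*z - 0.82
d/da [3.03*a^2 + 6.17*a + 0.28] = 6.06*a + 6.17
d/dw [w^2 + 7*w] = 2*w + 7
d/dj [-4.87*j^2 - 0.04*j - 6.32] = -9.74*j - 0.04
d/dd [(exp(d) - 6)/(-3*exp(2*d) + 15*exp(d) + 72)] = ((exp(d) - 6)*(2*exp(d) - 5) - exp(2*d) + 5*exp(d) + 24)*exp(d)/(3*(-exp(2*d) + 5*exp(d) + 24)^2)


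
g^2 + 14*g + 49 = (g + 7)^2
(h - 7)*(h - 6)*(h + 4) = h^3 - 9*h^2 - 10*h + 168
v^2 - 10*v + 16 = (v - 8)*(v - 2)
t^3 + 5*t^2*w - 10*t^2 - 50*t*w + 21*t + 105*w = (t - 7)*(t - 3)*(t + 5*w)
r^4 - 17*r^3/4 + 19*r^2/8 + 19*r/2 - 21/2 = (r - 2)^2*(r - 7/4)*(r + 3/2)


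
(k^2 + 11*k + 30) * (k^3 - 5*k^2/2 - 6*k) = k^5 + 17*k^4/2 - 7*k^3/2 - 141*k^2 - 180*k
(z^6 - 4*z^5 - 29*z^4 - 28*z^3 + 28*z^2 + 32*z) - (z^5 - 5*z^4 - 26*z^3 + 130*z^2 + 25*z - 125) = z^6 - 5*z^5 - 24*z^4 - 2*z^3 - 102*z^2 + 7*z + 125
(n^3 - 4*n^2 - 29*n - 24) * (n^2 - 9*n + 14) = n^5 - 13*n^4 + 21*n^3 + 181*n^2 - 190*n - 336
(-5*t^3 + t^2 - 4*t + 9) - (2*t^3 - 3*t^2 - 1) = -7*t^3 + 4*t^2 - 4*t + 10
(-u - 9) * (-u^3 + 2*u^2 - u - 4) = u^4 + 7*u^3 - 17*u^2 + 13*u + 36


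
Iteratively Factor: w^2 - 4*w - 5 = (w - 5)*(w + 1)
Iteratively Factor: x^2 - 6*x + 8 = (x - 4)*(x - 2)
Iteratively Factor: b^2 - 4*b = (b - 4)*(b)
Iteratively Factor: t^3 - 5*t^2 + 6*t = (t)*(t^2 - 5*t + 6) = t*(t - 2)*(t - 3)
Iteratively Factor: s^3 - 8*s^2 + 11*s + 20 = (s + 1)*(s^2 - 9*s + 20) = (s - 4)*(s + 1)*(s - 5)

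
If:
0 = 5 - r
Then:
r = 5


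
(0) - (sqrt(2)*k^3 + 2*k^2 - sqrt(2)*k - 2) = -sqrt(2)*k^3 - 2*k^2 + sqrt(2)*k + 2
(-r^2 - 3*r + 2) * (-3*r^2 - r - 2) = 3*r^4 + 10*r^3 - r^2 + 4*r - 4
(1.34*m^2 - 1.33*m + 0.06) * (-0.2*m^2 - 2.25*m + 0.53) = -0.268*m^4 - 2.749*m^3 + 3.6907*m^2 - 0.8399*m + 0.0318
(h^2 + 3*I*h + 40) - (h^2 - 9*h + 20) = 9*h + 3*I*h + 20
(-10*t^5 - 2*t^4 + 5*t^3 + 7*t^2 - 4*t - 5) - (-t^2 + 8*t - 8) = -10*t^5 - 2*t^4 + 5*t^3 + 8*t^2 - 12*t + 3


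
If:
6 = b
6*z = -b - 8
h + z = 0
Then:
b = 6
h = 7/3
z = -7/3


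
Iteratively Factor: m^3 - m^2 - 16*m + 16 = (m - 4)*(m^2 + 3*m - 4) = (m - 4)*(m - 1)*(m + 4)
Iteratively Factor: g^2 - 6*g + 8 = (g - 2)*(g - 4)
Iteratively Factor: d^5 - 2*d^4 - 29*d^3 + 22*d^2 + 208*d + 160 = (d - 4)*(d^4 + 2*d^3 - 21*d^2 - 62*d - 40) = (d - 5)*(d - 4)*(d^3 + 7*d^2 + 14*d + 8) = (d - 5)*(d - 4)*(d + 2)*(d^2 + 5*d + 4) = (d - 5)*(d - 4)*(d + 1)*(d + 2)*(d + 4)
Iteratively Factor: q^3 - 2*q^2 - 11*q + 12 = (q + 3)*(q^2 - 5*q + 4) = (q - 1)*(q + 3)*(q - 4)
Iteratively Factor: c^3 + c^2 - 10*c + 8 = (c + 4)*(c^2 - 3*c + 2) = (c - 1)*(c + 4)*(c - 2)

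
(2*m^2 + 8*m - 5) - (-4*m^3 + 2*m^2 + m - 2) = 4*m^3 + 7*m - 3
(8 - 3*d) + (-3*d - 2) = 6 - 6*d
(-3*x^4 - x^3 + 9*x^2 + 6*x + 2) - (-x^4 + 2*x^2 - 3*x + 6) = -2*x^4 - x^3 + 7*x^2 + 9*x - 4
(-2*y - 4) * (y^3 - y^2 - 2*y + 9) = -2*y^4 - 2*y^3 + 8*y^2 - 10*y - 36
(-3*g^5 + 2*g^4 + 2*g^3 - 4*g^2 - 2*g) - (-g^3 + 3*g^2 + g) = -3*g^5 + 2*g^4 + 3*g^3 - 7*g^2 - 3*g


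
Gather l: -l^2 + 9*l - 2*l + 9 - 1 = -l^2 + 7*l + 8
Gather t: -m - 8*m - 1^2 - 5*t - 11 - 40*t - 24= -9*m - 45*t - 36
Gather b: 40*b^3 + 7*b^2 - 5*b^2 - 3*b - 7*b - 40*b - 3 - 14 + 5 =40*b^3 + 2*b^2 - 50*b - 12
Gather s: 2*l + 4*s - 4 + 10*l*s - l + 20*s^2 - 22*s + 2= l + 20*s^2 + s*(10*l - 18) - 2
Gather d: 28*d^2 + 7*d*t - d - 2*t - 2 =28*d^2 + d*(7*t - 1) - 2*t - 2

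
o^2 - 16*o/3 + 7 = (o - 3)*(o - 7/3)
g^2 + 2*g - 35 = (g - 5)*(g + 7)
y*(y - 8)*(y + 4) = y^3 - 4*y^2 - 32*y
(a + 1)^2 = a^2 + 2*a + 1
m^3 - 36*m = m*(m - 6)*(m + 6)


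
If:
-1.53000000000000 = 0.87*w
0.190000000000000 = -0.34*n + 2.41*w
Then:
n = -13.02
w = -1.76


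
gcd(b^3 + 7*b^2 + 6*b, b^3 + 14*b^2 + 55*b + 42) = b^2 + 7*b + 6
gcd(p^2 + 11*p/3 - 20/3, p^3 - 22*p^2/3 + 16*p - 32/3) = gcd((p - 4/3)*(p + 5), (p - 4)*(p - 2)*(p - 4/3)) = p - 4/3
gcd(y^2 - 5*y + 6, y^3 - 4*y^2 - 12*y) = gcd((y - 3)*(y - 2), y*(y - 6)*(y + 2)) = 1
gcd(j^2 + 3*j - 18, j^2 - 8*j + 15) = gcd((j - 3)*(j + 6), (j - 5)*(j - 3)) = j - 3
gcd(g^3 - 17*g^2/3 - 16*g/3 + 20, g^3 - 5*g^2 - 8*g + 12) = g^2 - 4*g - 12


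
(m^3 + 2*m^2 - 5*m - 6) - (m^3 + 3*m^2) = -m^2 - 5*m - 6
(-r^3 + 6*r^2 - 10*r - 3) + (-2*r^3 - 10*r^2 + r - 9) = -3*r^3 - 4*r^2 - 9*r - 12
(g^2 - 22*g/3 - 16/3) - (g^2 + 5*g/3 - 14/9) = -9*g - 34/9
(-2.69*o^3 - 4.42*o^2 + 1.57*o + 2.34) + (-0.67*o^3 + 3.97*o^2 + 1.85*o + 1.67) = -3.36*o^3 - 0.45*o^2 + 3.42*o + 4.01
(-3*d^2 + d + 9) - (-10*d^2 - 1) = 7*d^2 + d + 10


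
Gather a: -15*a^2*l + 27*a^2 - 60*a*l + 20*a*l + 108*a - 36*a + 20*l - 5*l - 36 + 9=a^2*(27 - 15*l) + a*(72 - 40*l) + 15*l - 27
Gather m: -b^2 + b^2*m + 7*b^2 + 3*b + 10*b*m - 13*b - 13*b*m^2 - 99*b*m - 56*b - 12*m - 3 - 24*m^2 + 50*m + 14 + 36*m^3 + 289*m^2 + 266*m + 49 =6*b^2 - 66*b + 36*m^3 + m^2*(265 - 13*b) + m*(b^2 - 89*b + 304) + 60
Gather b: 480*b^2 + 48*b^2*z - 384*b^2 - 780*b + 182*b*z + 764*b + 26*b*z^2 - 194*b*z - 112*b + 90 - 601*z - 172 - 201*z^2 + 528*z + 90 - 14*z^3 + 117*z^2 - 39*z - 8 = b^2*(48*z + 96) + b*(26*z^2 - 12*z - 128) - 14*z^3 - 84*z^2 - 112*z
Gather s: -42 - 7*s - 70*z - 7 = -7*s - 70*z - 49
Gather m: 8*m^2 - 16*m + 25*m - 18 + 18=8*m^2 + 9*m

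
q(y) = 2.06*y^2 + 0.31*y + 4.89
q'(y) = 4.12*y + 0.31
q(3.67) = 33.77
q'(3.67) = 15.43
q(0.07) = 4.92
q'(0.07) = 0.60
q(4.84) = 54.65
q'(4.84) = 20.25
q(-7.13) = 107.40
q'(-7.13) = -29.07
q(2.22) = 15.73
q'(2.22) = 9.46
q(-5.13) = 57.51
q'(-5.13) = -20.83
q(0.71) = 6.15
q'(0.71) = 3.24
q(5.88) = 77.94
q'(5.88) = 24.54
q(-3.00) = 22.50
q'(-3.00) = -12.05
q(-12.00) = 297.81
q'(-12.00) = -49.13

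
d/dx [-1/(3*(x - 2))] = 1/(3*(x - 2)^2)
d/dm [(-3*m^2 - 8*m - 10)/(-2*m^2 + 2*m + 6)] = (-11*m^2 - 38*m - 14)/(2*(m^4 - 2*m^3 - 5*m^2 + 6*m + 9))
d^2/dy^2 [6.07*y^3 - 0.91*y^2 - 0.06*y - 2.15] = 36.42*y - 1.82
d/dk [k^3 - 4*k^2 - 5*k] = 3*k^2 - 8*k - 5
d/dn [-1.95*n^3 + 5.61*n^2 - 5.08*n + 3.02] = -5.85*n^2 + 11.22*n - 5.08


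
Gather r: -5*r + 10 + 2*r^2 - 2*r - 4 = 2*r^2 - 7*r + 6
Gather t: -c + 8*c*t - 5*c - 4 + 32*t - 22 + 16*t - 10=-6*c + t*(8*c + 48) - 36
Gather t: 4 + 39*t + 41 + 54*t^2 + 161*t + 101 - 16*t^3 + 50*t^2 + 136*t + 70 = -16*t^3 + 104*t^2 + 336*t + 216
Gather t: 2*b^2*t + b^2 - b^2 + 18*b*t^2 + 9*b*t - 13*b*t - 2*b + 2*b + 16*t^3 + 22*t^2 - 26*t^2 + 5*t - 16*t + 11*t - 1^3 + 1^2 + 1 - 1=16*t^3 + t^2*(18*b - 4) + t*(2*b^2 - 4*b)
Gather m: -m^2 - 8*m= -m^2 - 8*m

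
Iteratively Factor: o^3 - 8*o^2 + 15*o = (o - 5)*(o^2 - 3*o) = (o - 5)*(o - 3)*(o)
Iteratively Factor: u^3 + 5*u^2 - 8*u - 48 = (u + 4)*(u^2 + u - 12) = (u - 3)*(u + 4)*(u + 4)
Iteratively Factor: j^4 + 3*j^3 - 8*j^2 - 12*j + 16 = (j + 4)*(j^3 - j^2 - 4*j + 4) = (j + 2)*(j + 4)*(j^2 - 3*j + 2) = (j - 1)*(j + 2)*(j + 4)*(j - 2)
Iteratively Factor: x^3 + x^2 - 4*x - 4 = (x + 1)*(x^2 - 4) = (x - 2)*(x + 1)*(x + 2)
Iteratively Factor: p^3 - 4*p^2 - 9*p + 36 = (p - 4)*(p^2 - 9) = (p - 4)*(p - 3)*(p + 3)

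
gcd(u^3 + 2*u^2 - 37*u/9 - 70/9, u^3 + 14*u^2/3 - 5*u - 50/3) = u^2 - u/3 - 10/3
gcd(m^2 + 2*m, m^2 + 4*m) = m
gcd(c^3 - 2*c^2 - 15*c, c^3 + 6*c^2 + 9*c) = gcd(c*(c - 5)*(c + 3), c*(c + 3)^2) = c^2 + 3*c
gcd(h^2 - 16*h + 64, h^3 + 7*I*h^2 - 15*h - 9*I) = 1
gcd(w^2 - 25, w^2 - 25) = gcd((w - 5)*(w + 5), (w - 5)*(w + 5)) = w^2 - 25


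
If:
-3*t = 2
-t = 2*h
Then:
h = 1/3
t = -2/3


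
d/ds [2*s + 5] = 2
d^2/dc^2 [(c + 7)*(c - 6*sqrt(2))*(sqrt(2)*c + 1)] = 6*sqrt(2)*c - 22 + 14*sqrt(2)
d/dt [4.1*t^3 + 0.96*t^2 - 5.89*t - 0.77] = 12.3*t^2 + 1.92*t - 5.89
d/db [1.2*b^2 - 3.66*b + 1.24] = 2.4*b - 3.66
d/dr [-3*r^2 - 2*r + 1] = -6*r - 2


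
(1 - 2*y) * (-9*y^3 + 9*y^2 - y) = 18*y^4 - 27*y^3 + 11*y^2 - y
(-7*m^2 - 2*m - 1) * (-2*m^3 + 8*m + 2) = 14*m^5 + 4*m^4 - 54*m^3 - 30*m^2 - 12*m - 2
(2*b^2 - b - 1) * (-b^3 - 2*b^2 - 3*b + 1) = -2*b^5 - 3*b^4 - 3*b^3 + 7*b^2 + 2*b - 1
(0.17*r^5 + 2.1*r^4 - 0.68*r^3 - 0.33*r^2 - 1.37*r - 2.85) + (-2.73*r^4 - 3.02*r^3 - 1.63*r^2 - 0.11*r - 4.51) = 0.17*r^5 - 0.63*r^4 - 3.7*r^3 - 1.96*r^2 - 1.48*r - 7.36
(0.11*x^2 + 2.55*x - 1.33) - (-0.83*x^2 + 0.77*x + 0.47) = 0.94*x^2 + 1.78*x - 1.8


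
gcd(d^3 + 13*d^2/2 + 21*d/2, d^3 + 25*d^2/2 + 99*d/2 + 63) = d^2 + 13*d/2 + 21/2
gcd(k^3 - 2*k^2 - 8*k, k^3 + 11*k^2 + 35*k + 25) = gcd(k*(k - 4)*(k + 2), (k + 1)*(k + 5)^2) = 1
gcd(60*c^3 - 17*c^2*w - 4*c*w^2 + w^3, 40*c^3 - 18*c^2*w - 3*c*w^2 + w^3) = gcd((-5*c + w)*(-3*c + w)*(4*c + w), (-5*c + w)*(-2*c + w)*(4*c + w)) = -20*c^2 - c*w + w^2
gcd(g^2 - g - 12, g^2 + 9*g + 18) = g + 3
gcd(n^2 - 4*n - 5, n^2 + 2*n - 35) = n - 5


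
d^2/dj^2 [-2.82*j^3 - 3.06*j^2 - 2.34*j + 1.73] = -16.92*j - 6.12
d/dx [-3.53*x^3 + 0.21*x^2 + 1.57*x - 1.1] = -10.59*x^2 + 0.42*x + 1.57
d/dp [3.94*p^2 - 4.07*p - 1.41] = 7.88*p - 4.07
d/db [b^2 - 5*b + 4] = 2*b - 5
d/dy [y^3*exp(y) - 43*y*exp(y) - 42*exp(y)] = (y^3 + 3*y^2 - 43*y - 85)*exp(y)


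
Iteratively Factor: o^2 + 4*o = (o)*(o + 4)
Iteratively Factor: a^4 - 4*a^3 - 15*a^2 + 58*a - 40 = (a - 2)*(a^3 - 2*a^2 - 19*a + 20) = (a - 5)*(a - 2)*(a^2 + 3*a - 4) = (a - 5)*(a - 2)*(a + 4)*(a - 1)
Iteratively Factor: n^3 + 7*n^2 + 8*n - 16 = (n + 4)*(n^2 + 3*n - 4) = (n - 1)*(n + 4)*(n + 4)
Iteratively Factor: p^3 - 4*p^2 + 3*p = (p)*(p^2 - 4*p + 3) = p*(p - 3)*(p - 1)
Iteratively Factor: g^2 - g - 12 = (g - 4)*(g + 3)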